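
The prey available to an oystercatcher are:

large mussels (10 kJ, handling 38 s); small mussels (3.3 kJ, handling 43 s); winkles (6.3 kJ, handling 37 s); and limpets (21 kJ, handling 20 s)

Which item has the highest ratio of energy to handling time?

limpets

Profitability E/h (kJ/s): large mussels = 10/38 = 0.263, small mussels = 3.3/43 = 0.0767, winkles = 6.3/37 = 0.17, limpets = 21/20 = 1.05.
Ranked: limpets > large mussels > winkles > small mussels.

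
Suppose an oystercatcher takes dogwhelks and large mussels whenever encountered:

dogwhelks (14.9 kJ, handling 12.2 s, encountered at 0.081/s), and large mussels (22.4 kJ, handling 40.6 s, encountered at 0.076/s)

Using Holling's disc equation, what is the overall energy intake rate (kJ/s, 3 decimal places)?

0.573 kJ/s

Energy encountered per unit search time: 0.081×14.9 + 0.076×22.4 = 2.909 kJ/s.
Handling time per unit search time: 0.081×12.2 + 0.076×40.6 = 4.074.
Rate = 2.909/(1 + 4.074) = 0.5734 kJ/s.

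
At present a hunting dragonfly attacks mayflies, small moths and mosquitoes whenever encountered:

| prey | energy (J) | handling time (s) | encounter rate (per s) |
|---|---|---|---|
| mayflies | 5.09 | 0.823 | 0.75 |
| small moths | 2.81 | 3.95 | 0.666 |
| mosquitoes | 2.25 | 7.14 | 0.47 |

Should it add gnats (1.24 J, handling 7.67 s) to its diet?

No

On mayflies, small moths and mosquitoes alone, R = ΣλE/(1+Σλh) = 6.746/7.604 = 0.8873 J/s.
Profitability of gnats: 1.24/7.67 = 0.1617 J/s.
Since 0.1617 < R, time spent handling gnats is better spent searching.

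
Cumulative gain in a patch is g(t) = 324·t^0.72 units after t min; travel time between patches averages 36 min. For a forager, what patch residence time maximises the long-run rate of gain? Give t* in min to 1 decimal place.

92.6 min

Maximise g(t)/(T+t): set derivative to zero → g'(t)(T+t) = g(t).
g'(t) = 0.72·324·t^-0.28. Setting 0.72·324·t^-0.28 = 324·t^0.72/(36+t) gives 0.72(36+t) = t, so 0.28·t = 0.72×36.
t* = 0.72×36/0.28 = 92.57 min.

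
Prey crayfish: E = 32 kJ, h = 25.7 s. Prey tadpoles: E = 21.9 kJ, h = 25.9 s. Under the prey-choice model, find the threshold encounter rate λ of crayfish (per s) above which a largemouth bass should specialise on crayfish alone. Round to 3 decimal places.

0.082 per s

Drop tadpoles once their profitability E₂/h₂ falls below the rate achievable on crayfish alone: E₂/h₂ = λE₁/(1 + λh₁).
Solve for λ: λE₁h₂ = E₂(1 + λh₁) → λ(E₁h₂ − E₂h₁) = E₂ → λ = E₂/(E₁h₂ − E₂h₁).
λ = 21.9/(32×25.9 − 21.9×25.7) = 21.9/266 = 0.08234 per s.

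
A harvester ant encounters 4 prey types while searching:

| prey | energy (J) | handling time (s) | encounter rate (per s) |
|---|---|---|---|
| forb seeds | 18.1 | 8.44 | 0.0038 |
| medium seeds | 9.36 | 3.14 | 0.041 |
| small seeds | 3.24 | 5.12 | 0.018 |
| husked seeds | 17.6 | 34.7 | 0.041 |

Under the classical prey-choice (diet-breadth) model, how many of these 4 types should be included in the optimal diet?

E/h in descending order: medium seeds 2.98, forb seeds 2.14, small seeds 0.633, husked seeds 0.507 J/s. The optimal diet is the largest prefix of this list for which every included type satisfies E_i/h_i > R on the types above it.
Rate on top 1: 0.34. forb seeds: 2.14 > 0.34 → include.
Rate on top 2: 0.3898. small seeds: 0.633 > 0.3898 → include.
Rate on top 3: 0.4077. husked seeds: 0.507 > 0.4077 → include.
Optimal diet: medium seeds, forb seeds, small seeds, husked seeds — 4 of 4 types.

4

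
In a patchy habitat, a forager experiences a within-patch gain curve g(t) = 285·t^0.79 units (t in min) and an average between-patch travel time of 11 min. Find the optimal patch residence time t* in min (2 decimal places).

By the marginal value theorem, leave when the instantaneous gain rate g'(t) equals the habitat-wide average g(t)/(T + t).
g'(t) = 0.79·285·t^-0.21. Setting 0.79·285·t^-0.21 = 285·t^0.79/(11+t) gives 0.79(11+t) = t, so 0.21·t = 0.79×11.
t* = 0.79×11/0.21 = 41.38 min.

41.38 min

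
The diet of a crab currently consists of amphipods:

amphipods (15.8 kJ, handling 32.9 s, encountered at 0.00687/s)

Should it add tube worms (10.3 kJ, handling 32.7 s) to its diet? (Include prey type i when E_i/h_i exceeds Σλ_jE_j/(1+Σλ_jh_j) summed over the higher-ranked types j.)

Current rate: (0.00687×15.8)/(1 + 0.00687×32.9) = 0.08854 kJ/s.
Profitability of tube worms: 10.3/32.7 = 0.315 kJ/s.
Since 0.315 > R, including tube worms increases the long-run rate.

Yes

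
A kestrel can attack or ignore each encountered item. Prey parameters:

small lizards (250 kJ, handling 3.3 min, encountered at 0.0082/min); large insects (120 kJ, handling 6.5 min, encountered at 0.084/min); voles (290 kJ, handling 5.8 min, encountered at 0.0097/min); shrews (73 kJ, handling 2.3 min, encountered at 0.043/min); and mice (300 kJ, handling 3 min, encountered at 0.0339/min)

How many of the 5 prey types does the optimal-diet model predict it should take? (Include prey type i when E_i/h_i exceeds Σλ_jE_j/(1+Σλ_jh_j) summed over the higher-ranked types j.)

5

Rank by E/h (kJ/min): mice 100, small lizards 75.8, voles 50, shrews 31.7, large insects 18.5. Include each in turn until the next type's E/h falls below the running intake rate.
Rate on top 1: 9.231. small lizards: 75.8 > 9.231 → include.
Rate on top 2: 10.83. voles: 50 > 10.83 → include.
Rate on top 3: 12.69. shrews: 31.7 > 12.69 → include.
Rate on top 4: 14.15. large insects: 18.5 > 14.15 → include.
Optimal diet: mice, small lizards, voles, shrews, large insects — 5 of 5 types.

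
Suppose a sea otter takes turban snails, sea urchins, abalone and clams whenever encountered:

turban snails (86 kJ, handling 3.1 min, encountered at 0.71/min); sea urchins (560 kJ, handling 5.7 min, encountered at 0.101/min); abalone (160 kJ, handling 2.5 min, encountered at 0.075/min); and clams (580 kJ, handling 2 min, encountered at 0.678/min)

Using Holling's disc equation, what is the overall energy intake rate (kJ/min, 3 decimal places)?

Energy encountered per unit search time: 0.71×86 + 0.101×560 + 0.075×160 + 0.678×580 = 522.9 kJ/min.
Handling time per unit search time: 0.71×3.1 + 0.101×5.7 + 0.075×2.5 + 0.678×2 = 4.32.
Rate = 522.9/(1 + 4.32) = 98.28 kJ/min.

98.278 kJ/min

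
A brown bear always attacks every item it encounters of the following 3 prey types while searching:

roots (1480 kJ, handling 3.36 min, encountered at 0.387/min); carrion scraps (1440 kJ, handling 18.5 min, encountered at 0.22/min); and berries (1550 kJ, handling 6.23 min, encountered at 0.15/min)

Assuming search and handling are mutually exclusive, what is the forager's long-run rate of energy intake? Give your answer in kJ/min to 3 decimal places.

153.605 kJ/min

Energy encountered per unit search time: 0.387×1480 + 0.22×1440 + 0.15×1550 = 1122 kJ/min.
Handling time per unit search time: 0.387×3.36 + 0.22×18.5 + 0.15×6.23 = 6.305.
Rate = 1122/(1 + 6.305) = 153.6 kJ/min.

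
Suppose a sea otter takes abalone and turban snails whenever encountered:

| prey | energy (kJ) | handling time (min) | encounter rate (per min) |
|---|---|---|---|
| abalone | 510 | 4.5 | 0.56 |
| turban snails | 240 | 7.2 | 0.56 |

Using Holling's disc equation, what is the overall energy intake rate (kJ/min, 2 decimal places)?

55.61 kJ/min

R = Σλ_iE_i / (1 + Σλ_ih_i)
Numerator: 0.56×510 + 0.56×240 = 420
Denominator: 1 + 0.56×4.5 + 0.56×7.2 = 7.552
R = 420/7.552 = 55.61 kJ/min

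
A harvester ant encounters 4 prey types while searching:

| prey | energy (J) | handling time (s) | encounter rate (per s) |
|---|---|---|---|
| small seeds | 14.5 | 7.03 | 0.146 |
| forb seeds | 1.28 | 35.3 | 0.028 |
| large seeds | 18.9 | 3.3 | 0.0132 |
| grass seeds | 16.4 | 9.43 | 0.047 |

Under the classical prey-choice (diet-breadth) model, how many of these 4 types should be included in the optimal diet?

E/h in descending order: large seeds 5.73, small seeds 2.06, grass seeds 1.74, forb seeds 0.0363 J/s. The optimal diet is the largest prefix of this list for which every included type satisfies E_i/h_i > R on the types above it.
Rate on top 1: 0.2391. small seeds: 2.06 > 0.2391 → include.
Rate on top 2: 1.143. grass seeds: 1.74 > 1.143 → include.
Rate on top 3: 1.248. forb seeds: 0.0363 < 1.248 → exclude; stop.
Optimal diet: large seeds, small seeds, grass seeds — 3 of 4 types.

3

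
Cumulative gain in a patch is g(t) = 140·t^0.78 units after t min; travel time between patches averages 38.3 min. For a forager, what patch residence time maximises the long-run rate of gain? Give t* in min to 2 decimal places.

Maximise g(t)/(T+t): set derivative to zero → g'(t)(T+t) = g(t).
g'(t) = 0.78·140·t^-0.22. Setting 0.78·140·t^-0.22 = 140·t^0.78/(38.3+t) gives 0.78(38.3+t) = t, so 0.22·t = 0.78×38.3.
t* = 0.78×38.3/0.22 = 135.8 min.

135.79 min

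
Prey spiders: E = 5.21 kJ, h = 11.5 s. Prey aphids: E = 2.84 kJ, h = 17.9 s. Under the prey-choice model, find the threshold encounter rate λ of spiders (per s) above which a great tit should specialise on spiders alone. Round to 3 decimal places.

0.047 per s

Drop aphids once their profitability E₂/h₂ falls below the rate achievable on spiders alone: E₂/h₂ = λE₁/(1 + λh₁).
Solve for λ: λE₁h₂ = E₂(1 + λh₁) → λ(E₁h₂ − E₂h₁) = E₂ → λ = E₂/(E₁h₂ − E₂h₁).
λ = 2.84/(5.21×17.9 − 2.84×11.5) = 2.84/60.6 = 0.04687 per s.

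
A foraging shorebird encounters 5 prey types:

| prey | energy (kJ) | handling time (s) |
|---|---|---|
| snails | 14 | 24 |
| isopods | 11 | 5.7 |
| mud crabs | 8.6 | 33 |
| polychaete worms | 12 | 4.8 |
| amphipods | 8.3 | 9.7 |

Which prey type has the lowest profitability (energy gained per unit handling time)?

mud crabs

In descending order of E/h:
polychaete worms: 12/4.8 = 2.5 kJ/s
isopods: 11/5.7 = 1.93 kJ/s
amphipods: 8.3/9.7 = 0.856 kJ/s
snails: 14/24 = 0.583 kJ/s
mud crabs: 8.6/33 = 0.261 kJ/s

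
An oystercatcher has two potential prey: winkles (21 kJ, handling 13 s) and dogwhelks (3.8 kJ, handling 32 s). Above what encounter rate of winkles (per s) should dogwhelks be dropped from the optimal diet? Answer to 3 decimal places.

0.006 per s

The zero-one rule: include dogwhelks iff E₂/h₂ > λE₁/(1+λh₁). Equality gives the switch point.
λE₁h₂ = E₂ + λE₂h₁ ⇒ λ = E₂/(E₁h₂ − E₂h₁) = 3.8/(672 − 49.4) = 0.006103 per s.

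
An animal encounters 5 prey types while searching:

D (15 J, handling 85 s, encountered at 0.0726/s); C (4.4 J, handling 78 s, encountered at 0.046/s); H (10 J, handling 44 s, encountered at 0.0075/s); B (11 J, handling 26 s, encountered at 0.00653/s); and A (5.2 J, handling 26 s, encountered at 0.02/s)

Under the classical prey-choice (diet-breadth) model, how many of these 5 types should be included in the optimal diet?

Profitabilities (E/h, J/s): B 0.423, H 0.227, A 0.2, D 0.176, C 0.0564. Add prey in this order while the next type's profitability exceeds the intake rate on those already taken.
Rate on top 1: 0.0614. H: 0.227 > 0.0614 → include.
Rate on top 2: 0.0979. A: 0.2 > 0.0979 → include.
Rate on top 3: 0.1242. D: 0.176 > 0.1242 → include.
Rate on top 4: 0.1636. C: 0.0564 < 0.1636 → exclude; stop.
Optimal diet: B, H, A, D — 4 of 5 types.

4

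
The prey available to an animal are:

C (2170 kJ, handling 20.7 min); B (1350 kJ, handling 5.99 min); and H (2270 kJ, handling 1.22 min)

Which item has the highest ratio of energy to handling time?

H

Profitability E/h (kJ/min): C = 2170/20.7 = 105, B = 1350/5.99 = 225, H = 2270/1.22 = 1.86e+03.
Ranked: H > B > C.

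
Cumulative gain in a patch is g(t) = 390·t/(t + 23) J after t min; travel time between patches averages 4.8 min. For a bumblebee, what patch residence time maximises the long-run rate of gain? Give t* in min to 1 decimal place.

10.5 min

By the marginal value theorem, leave when the instantaneous gain rate g'(t) equals the habitat-wide average g(t)/(T + t).
g'(t) = 390·23/(t + 23)². Setting 390·23/(t+23)² = 390t/[(t+23)(4.8+t)] gives 23(4.8+t) = t(t+23), so t² = 23×4.8 = 110.4.
t* = √110.4 = 10.51 min.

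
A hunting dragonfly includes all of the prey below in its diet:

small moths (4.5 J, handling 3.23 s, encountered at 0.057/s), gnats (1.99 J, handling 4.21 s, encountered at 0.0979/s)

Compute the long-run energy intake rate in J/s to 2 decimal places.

0.28 J/s

R = (0.057×4.5 + 0.0979×1.99) / (1 + 0.057×3.23 + 0.0979×4.21) = 0.4513/1.596 = 0.2827 J/s.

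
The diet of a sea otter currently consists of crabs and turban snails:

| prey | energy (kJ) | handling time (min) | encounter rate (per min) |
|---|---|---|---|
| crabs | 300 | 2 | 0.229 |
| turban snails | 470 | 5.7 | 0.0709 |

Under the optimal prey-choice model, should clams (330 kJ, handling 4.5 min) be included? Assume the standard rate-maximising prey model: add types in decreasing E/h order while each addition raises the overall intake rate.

Yes

Current rate: (0.229×300 + 0.0709×470)/(1 + 0.229×2 + 0.0709×5.7) = 54.79 kJ/min.
Profitability of clams: 330/4.5 = 73.33 kJ/min.
Since 73.33 > R, including clams increases the long-run rate.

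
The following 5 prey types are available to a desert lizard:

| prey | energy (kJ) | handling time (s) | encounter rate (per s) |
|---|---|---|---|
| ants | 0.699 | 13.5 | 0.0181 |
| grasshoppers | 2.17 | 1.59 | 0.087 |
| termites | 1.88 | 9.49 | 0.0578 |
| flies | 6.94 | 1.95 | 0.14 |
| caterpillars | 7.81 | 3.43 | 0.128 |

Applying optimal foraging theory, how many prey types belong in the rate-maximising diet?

3

E/h in descending order: flies 3.56, caterpillars 2.28, grasshoppers 1.36, termites 0.198, ants 0.0518 kJ/s. The optimal diet is the largest prefix of this list for which every included type satisfies E_i/h_i > R on the types above it.
Rate on top 1: 0.7632. caterpillars: 2.28 > 0.7632 → include.
Rate on top 2: 1.151. grasshoppers: 1.36 > 1.151 → include.
Rate on top 3: 1.167. termites: 0.198 < 1.167 → exclude; stop.
Optimal diet: flies, caterpillars, grasshoppers — 3 of 5 types.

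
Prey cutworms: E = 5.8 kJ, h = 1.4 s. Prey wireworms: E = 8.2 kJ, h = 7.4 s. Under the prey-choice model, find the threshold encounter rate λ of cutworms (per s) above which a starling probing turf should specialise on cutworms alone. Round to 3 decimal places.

At the threshold, the rate on cutworms alone equals the profitability of wireworms: λ·5.8/(1 + λ·1.4) = 8.2/7.4 = 1.108.
Rearranging, λ(5.8 − 1.108×1.4) = 1.108, so λ = 1.108/4.249 = 0.2608 per s.

0.261 per s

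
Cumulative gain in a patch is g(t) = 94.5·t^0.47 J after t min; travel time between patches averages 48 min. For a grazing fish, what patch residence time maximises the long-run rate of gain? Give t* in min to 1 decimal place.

42.6 min

Maximise g(t)/(T+t): set derivative to zero → g'(t)(T+t) = g(t).
g'(t) = 0.47·94.5·t^-0.53. Setting 0.47·94.5·t^-0.53 = 94.5·t^0.47/(48+t) gives 0.47(48+t) = t, so 0.53·t = 0.47×48.
t* = 0.47×48/0.53 = 42.57 min.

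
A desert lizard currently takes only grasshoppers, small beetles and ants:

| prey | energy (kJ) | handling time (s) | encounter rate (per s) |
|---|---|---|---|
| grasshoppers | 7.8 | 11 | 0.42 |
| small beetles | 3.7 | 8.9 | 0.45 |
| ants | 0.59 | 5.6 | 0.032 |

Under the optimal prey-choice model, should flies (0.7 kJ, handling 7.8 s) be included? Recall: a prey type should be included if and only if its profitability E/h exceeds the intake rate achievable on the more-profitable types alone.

No

Intake rate on the current diet: R = (0.42×7.8 + 0.45×3.7 + 0.032×0.59) / (1 + 0.42×11 + 0.45×8.9 + 0.032×5.6) = 4.96/9.804 = 0.5059 kJ/s.
flies: E/h = 0.7/7.8 = 0.08974 kJ/s.
0.08974 < 0.5059, so adding flies would lower the average — exclude it.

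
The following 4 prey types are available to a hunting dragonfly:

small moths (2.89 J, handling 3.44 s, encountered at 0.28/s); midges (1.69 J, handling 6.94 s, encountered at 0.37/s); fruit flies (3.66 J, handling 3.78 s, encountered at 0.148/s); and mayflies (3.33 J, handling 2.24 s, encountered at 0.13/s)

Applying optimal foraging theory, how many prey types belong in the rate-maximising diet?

3

Rank by E/h (J/s): mayflies 1.49, fruit flies 0.968, small moths 0.84, midges 0.244. Include each in turn until the next type's E/h falls below the running intake rate.
Rate on top 1: 0.3353. fruit flies: 0.968 > 0.3353 → include.
Rate on top 2: 0.5266. small moths: 0.84 > 0.5266 → include.
Rate on top 3: 0.6339. midges: 0.244 < 0.6339 → exclude; stop.
Optimal diet: mayflies, fruit flies, small moths — 3 of 4 types.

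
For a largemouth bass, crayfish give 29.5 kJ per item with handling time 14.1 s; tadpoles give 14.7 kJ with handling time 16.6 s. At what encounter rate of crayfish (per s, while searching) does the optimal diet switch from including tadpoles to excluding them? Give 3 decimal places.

At the threshold, the rate on crayfish alone equals the profitability of tadpoles: λ·29.5/(1 + λ·14.1) = 14.7/16.6 = 0.8855.
Rearranging, λ(29.5 − 0.8855×14.1) = 0.8855, so λ = 0.8855/17.01 = 0.05205 per s.

0.052 per s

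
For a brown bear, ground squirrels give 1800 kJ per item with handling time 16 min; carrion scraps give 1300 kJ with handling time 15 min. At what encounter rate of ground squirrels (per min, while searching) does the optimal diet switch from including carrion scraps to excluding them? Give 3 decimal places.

Drop carrion scraps once their profitability E₂/h₂ falls below the rate achievable on ground squirrels alone: E₂/h₂ = λE₁/(1 + λh₁).
Solve for λ: λE₁h₂ = E₂(1 + λh₁) → λ(E₁h₂ − E₂h₁) = E₂ → λ = E₂/(E₁h₂ − E₂h₁).
λ = 1300/(1800×15 − 1300×16) = 1300/6200 = 0.2097 per min.

0.210 per min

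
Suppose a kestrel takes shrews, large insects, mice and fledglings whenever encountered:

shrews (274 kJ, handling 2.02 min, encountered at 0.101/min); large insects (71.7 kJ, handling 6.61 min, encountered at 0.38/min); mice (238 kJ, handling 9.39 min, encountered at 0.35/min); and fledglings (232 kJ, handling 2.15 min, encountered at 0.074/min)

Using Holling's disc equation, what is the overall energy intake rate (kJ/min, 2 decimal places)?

21.70 kJ/min

Energy encountered per unit search time: 0.101×274 + 0.38×71.7 + 0.35×238 + 0.074×232 = 155.4 kJ/min.
Handling time per unit search time: 0.101×2.02 + 0.38×6.61 + 0.35×9.39 + 0.074×2.15 = 6.161.
Rate = 155.4/(1 + 6.161) = 21.7 kJ/min.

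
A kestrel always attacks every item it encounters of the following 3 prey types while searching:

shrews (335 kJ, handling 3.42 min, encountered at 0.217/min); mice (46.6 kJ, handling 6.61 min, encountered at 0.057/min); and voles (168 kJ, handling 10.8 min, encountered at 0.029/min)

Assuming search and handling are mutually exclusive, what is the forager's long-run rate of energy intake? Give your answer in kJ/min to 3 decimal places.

R = (0.217×335 + 0.057×46.6 + 0.029×168) / (1 + 0.217×3.42 + 0.057×6.61 + 0.029×10.8) = 80.22/2.432 = 32.99 kJ/min.

32.985 kJ/min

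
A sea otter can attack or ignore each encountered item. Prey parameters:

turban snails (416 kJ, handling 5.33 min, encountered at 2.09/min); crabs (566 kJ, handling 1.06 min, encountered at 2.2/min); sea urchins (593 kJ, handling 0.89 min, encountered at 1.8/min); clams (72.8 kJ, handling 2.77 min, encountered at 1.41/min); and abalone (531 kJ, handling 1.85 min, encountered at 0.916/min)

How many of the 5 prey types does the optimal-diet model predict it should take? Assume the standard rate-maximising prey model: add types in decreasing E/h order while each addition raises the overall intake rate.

Profitabilities (E/h, kJ/min): sea urchins 666, crabs 534, abalone 287, turban snails 78, clams 26.3. Add prey in this order while the next type's profitability exceeds the intake rate on those already taken.
Rate on top 1: 410.2. crabs: 534 > 410.2 → include.
Rate on top 2: 468.7. abalone: 287 < 468.7 → exclude; stop.
Optimal diet: sea urchins, crabs — 2 of 5 types.

2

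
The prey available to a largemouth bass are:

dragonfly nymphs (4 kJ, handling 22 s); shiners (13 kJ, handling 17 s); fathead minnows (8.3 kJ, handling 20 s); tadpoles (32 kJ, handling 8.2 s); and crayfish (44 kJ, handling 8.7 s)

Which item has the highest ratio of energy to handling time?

crayfish

In descending order of E/h:
crayfish: 44/8.7 = 5.06 kJ/s
tadpoles: 32/8.2 = 3.9 kJ/s
shiners: 13/17 = 0.765 kJ/s
fathead minnows: 8.3/20 = 0.415 kJ/s
dragonfly nymphs: 4/22 = 0.182 kJ/s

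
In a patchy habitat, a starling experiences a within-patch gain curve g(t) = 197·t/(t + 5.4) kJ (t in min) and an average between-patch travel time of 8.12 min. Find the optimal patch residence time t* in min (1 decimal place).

6.6 min

Optimal t* satisfies g'(t*) = g(t*)/(T + t*).
g'(t) = 197·5.4/(t + 5.4)². Setting 197·5.4/(t+5.4)² = 197t/[(t+5.4)(8.12+t)] gives 5.4(8.12+t) = t(t+5.4), so t² = 5.4×8.12 = 43.85.
t* = √43.85 = 6.622 min.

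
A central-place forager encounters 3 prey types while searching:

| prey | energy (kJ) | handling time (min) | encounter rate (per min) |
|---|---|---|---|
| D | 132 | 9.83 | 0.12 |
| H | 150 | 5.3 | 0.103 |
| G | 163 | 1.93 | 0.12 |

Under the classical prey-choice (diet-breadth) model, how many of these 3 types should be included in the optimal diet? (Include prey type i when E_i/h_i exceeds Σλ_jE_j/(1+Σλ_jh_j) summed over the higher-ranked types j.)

Profitabilities (E/h, kJ/min): G 84.5, H 28.3, D 13.4. Add prey in this order while the next type's profitability exceeds the intake rate on those already taken.
Rate on top 1: 15.88. H: 28.3 > 15.88 → include.
Rate on top 2: 19.7. D: 13.4 < 19.7 → exclude; stop.
Optimal diet: G, H — 2 of 3 types.

2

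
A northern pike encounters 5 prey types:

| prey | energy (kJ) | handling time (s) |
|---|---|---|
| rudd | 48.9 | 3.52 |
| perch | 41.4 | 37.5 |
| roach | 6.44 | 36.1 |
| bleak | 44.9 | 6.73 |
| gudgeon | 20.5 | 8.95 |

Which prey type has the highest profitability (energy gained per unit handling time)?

In descending order of E/h:
rudd: 48.9/3.52 = 13.9 kJ/s
bleak: 44.9/6.73 = 6.67 kJ/s
gudgeon: 20.5/8.95 = 2.29 kJ/s
perch: 41.4/37.5 = 1.1 kJ/s
roach: 6.44/36.1 = 0.178 kJ/s

rudd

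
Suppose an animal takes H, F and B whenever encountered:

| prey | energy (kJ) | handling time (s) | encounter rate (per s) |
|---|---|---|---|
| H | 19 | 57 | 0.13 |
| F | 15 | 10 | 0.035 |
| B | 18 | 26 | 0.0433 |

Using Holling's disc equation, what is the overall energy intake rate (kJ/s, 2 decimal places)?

0.38 kJ/s

R = (0.13×19 + 0.035×15 + 0.0433×18) / (1 + 0.13×57 + 0.035×10 + 0.0433×26) = 3.774/9.886 = 0.3818 kJ/s.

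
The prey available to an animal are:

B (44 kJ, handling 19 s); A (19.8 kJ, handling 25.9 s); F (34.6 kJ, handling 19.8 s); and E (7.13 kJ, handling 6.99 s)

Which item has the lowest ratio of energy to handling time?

Profitability E/h (kJ/s): B = 44/19 = 2.32, A = 19.8/25.9 = 0.764, F = 34.6/19.8 = 1.75, E = 7.13/6.99 = 1.02.
Ranked: B > F > E > A.

A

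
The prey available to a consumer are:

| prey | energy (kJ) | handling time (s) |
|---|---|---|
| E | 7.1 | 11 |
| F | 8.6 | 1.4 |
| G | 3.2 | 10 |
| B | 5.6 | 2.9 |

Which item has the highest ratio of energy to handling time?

F

Profitability E/h (kJ/s): E = 7.1/11 = 0.645, F = 8.6/1.4 = 6.14, G = 3.2/10 = 0.32, B = 5.6/2.9 = 1.93.
Ranked: F > B > E > G.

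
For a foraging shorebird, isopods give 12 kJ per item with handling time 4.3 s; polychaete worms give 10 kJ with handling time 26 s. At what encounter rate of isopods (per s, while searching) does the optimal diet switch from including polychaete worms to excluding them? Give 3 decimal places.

0.037 per s

At the threshold, the rate on isopods alone equals the profitability of polychaete worms: λ·12/(1 + λ·4.3) = 10/26 = 0.3846.
Rearranging, λ(12 − 0.3846×4.3) = 0.3846, so λ = 0.3846/10.35 = 0.03717 per s.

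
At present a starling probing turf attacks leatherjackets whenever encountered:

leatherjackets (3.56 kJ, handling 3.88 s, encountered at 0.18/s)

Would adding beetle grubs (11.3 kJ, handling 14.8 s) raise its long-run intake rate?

On leatherjackets alone, R = ΣλE/(1+Σλh) = 0.6408/1.698 = 0.3773 kJ/s.
beetle grubs: E/h = 11.3/14.8 = 0.7635 kJ/s.
Since 0.7635 > R, including beetle grubs increases the long-run rate.

Yes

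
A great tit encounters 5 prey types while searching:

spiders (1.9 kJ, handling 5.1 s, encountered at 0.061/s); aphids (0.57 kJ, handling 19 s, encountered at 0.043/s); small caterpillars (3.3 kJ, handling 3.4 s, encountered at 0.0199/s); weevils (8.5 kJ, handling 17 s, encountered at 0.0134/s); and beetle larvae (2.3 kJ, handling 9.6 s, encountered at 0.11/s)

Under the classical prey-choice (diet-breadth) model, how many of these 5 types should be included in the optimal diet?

E/h in descending order: small caterpillars 0.971, weevils 0.5, spiders 0.373, beetle larvae 0.24, aphids 0.03 kJ/s. The optimal diet is the largest prefix of this list for which every included type satisfies E_i/h_i > R on the types above it.
Rate on top 1: 0.06151. weevils: 0.5 > 0.06151 → include.
Rate on top 2: 0.1386. spiders: 0.373 > 0.1386 → include.
Rate on top 3: 0.1839. beetle larvae: 0.24 > 0.1839 → include.
Rate on top 4: 0.206. aphids: 0.03 < 0.206 → exclude; stop.
Optimal diet: small caterpillars, weevils, spiders, beetle larvae — 4 of 5 types.

4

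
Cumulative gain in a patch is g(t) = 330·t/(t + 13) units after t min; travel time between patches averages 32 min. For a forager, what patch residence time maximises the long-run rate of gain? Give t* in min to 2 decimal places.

Optimal t* satisfies g'(t*) = g(t*)/(T + t*).
g'(t) = 330·13/(t + 13)². Setting 330·13/(t+13)² = 330t/[(t+13)(32+t)] gives 13(32+t) = t(t+13), so t² = 13×32 = 416.
t* = √416 = 20.4 min.

20.40 min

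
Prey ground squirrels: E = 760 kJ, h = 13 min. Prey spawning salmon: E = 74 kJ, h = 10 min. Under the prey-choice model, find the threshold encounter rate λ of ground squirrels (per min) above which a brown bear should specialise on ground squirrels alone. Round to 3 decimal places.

At the threshold, the rate on ground squirrels alone equals the profitability of spawning salmon: λ·760/(1 + λ·13) = 74/10 = 7.4.
Rearranging, λ(760 − 7.4×13) = 7.4, so λ = 7.4/663.8 = 0.01115 per min.

0.011 per min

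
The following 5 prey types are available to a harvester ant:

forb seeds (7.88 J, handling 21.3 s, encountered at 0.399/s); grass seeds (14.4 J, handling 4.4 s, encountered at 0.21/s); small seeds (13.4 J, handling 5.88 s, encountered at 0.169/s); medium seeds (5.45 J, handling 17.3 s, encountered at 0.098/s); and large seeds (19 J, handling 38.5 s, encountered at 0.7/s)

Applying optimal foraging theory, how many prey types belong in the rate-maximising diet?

Profitabilities (E/h, J/s): grass seeds 3.27, small seeds 2.28, large seeds 0.494, forb seeds 0.37, medium seeds 0.315. Add prey in this order while the next type's profitability exceeds the intake rate on those already taken.
Rate on top 1: 1.572. small seeds: 2.28 > 1.572 → include.
Rate on top 2: 1.813. large seeds: 0.494 < 1.813 → exclude; stop.
Optimal diet: grass seeds, small seeds — 2 of 5 types.

2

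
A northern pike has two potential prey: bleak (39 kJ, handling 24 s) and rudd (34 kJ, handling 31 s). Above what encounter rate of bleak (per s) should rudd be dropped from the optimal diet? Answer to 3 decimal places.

0.087 per s

The zero-one rule: include rudd iff E₂/h₂ > λE₁/(1+λh₁). Equality gives the switch point.
λE₁h₂ = E₂ + λE₂h₁ ⇒ λ = E₂/(E₁h₂ − E₂h₁) = 34/(1209 − 816) = 0.08651 per s.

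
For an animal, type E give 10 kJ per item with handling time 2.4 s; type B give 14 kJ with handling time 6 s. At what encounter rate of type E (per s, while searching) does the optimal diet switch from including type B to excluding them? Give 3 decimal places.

At the threshold, the rate on type E alone equals the profitability of type B: λ·10/(1 + λ·2.4) = 14/6 = 2.333.
Rearranging, λ(10 − 2.333×2.4) = 2.333, so λ = 2.333/4.4 = 0.5303 per s.

0.530 per s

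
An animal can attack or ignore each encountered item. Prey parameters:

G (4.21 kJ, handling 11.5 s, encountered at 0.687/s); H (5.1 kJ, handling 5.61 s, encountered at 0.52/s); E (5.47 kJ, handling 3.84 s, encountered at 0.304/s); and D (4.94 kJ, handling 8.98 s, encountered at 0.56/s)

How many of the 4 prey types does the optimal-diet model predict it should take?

E/h in descending order: E 1.42, H 0.909, D 0.55, G 0.366 kJ/s. The optimal diet is the largest prefix of this list for which every included type satisfies E_i/h_i > R on the types above it.
Rate on top 1: 0.7672. H: 0.909 > 0.7672 → include.
Rate on top 2: 0.8486. D: 0.55 < 0.8486 → exclude; stop.
Optimal diet: E, H — 2 of 4 types.

2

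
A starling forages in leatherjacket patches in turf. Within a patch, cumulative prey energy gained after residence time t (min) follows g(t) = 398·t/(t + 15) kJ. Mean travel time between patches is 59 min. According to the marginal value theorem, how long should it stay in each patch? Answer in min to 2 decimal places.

29.75 min

Optimal t* satisfies g'(t*) = g(t*)/(T + t*).
g'(t) = 398·15/(t + 15)². Setting 398·15/(t+15)² = 398t/[(t+15)(59+t)] gives 15(59+t) = t(t+15), so t² = 15×59 = 885.
t* = √885 = 29.75 min.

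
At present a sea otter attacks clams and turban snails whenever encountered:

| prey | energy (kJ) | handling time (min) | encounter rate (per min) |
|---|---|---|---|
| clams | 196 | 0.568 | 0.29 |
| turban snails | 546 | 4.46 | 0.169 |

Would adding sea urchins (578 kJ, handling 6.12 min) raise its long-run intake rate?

Intake rate on the current diet: R = (0.29×196 + 0.169×546) / (1 + 0.29×0.568 + 0.169×4.46) = 149.1/1.918 = 77.73 kJ/min.
sea urchins: E/h = 578/6.12 = 94.44 kJ/min.
94.44 > 77.73, so adding sea urchins raises the average — include it.

Yes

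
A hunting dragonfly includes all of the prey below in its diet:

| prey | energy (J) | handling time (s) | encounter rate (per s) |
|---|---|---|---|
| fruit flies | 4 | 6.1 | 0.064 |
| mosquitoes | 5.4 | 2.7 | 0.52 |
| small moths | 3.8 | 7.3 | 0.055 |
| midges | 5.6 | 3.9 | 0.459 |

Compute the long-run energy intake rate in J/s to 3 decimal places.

1.172 J/s

Energy encountered per unit search time: 0.064×4 + 0.52×5.4 + 0.055×3.8 + 0.459×5.6 = 5.843 J/s.
Handling time per unit search time: 0.064×6.1 + 0.52×2.7 + 0.055×7.3 + 0.459×3.9 = 3.986.
Rate = 5.843/(1 + 3.986) = 1.172 J/s.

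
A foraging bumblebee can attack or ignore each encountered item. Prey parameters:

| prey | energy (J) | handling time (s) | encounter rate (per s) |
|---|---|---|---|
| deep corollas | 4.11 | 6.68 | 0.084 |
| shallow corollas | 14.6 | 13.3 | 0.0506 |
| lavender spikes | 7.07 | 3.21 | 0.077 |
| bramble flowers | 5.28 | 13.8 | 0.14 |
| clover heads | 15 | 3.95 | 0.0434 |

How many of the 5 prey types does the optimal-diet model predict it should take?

3

E/h in descending order: clover heads 3.8, lavender spikes 2.2, shallow corollas 1.1, deep corollas 0.615, bramble flowers 0.383 J/s. The optimal diet is the largest prefix of this list for which every included type satisfies E_i/h_i > R on the types above it.
Rate on top 1: 0.5557. lavender spikes: 2.2 > 0.5557 → include.
Rate on top 2: 0.8427. shallow corollas: 1.1 > 0.8427 → include.
Rate on top 3: 0.9247. deep corollas: 0.615 < 0.9247 → exclude; stop.
Optimal diet: clover heads, lavender spikes, shallow corollas — 3 of 5 types.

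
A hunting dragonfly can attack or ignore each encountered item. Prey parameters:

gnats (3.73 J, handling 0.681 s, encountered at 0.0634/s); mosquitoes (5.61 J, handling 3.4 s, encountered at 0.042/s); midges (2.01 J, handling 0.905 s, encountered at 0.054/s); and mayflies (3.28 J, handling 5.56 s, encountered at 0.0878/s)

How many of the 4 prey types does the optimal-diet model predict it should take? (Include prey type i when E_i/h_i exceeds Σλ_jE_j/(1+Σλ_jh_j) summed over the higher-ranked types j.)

Profitabilities (E/h, J/s): gnats 5.48, midges 2.22, mosquitoes 1.65, mayflies 0.59. Add prey in this order while the next type's profitability exceeds the intake rate on those already taken.
Rate on top 1: 0.2267. midges: 2.22 > 0.2267 → include.
Rate on top 2: 0.3159. mosquitoes: 1.65 > 0.3159 → include.
Rate on top 3: 0.4702. mayflies: 0.59 > 0.4702 → include.
Optimal diet: gnats, midges, mosquitoes, mayflies — 4 of 4 types.

4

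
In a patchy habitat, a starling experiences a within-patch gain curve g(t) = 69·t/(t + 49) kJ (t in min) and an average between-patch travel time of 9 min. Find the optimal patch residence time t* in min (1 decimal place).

21.0 min

By the marginal value theorem, leave when the instantaneous gain rate g'(t) equals the habitat-wide average g(t)/(T + t).
g'(t) = 69·49/(t + 49)². Setting 69·49/(t+49)² = 69t/[(t+49)(9+t)] gives 49(9+t) = t(t+49), so t² = 49×9 = 441.
t* = √441 = 21 min.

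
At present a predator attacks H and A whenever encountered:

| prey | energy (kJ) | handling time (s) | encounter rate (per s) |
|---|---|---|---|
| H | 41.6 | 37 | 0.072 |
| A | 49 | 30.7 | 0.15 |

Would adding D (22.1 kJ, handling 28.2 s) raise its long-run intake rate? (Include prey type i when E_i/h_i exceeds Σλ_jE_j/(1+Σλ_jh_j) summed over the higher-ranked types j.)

On H and A alone, R = ΣλE/(1+Σλh) = 10.35/8.269 = 1.251 kJ/s.
Profitability of D: 22.1/28.2 = 0.7837 kJ/s.
0.7837 < 1.251, so adding D would lower the average — exclude it.

No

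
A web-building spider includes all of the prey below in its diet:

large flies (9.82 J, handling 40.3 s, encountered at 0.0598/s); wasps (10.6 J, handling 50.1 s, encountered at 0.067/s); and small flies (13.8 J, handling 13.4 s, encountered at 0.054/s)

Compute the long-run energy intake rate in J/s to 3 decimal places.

0.273 J/s

R = Σλ_iE_i / (1 + Σλ_ih_i)
Numerator: 0.0598×9.82 + 0.067×10.6 + 0.054×13.8 = 2.043
Denominator: 1 + 0.0598×40.3 + 0.067×50.1 + 0.054×13.4 = 7.49
R = 2.043/7.49 = 0.2727 J/s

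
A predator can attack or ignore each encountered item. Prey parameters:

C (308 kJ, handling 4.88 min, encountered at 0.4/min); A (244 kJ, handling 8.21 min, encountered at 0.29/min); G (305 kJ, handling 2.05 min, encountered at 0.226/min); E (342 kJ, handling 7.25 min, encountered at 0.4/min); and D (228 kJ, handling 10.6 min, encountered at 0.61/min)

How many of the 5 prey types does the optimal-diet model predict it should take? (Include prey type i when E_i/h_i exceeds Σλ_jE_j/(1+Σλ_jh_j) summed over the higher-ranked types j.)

Rank by E/h (kJ/min): G 149, C 63.1, E 47.2, A 29.7, D 21.5. Include each in turn until the next type's E/h falls below the running intake rate.
Rate on top 1: 47.11. C: 63.1 > 47.11 → include.
Rate on top 2: 56.26. E: 47.2 < 56.26 → exclude; stop.
Optimal diet: G, C — 2 of 5 types.

2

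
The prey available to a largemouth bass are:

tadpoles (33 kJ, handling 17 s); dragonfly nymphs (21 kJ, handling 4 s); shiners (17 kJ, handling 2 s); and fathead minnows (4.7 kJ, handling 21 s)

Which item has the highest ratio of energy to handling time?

shiners

In descending order of E/h:
shiners: 17/2 = 8.5 kJ/s
dragonfly nymphs: 21/4 = 5.25 kJ/s
tadpoles: 33/17 = 1.94 kJ/s
fathead minnows: 4.7/21 = 0.224 kJ/s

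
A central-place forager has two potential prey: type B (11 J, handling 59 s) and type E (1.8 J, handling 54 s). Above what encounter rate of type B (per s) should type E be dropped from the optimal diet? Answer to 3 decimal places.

0.004 per s

The zero-one rule: include type E iff E₂/h₂ > λE₁/(1+λh₁). Equality gives the switch point.
λE₁h₂ = E₂ + λE₂h₁ ⇒ λ = E₂/(E₁h₂ − E₂h₁) = 1.8/(594 − 106.2) = 0.00369 per s.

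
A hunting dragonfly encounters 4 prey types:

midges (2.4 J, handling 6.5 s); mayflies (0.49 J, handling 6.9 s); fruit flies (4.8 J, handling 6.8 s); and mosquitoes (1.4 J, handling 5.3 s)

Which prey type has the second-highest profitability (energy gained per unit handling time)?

midges

Profitability E/h (J/s): midges = 2.4/6.5 = 0.369, mayflies = 0.49/6.9 = 0.071, fruit flies = 4.8/6.8 = 0.706, mosquitoes = 1.4/5.3 = 0.264.
Ranked: fruit flies > midges > mosquitoes > mayflies.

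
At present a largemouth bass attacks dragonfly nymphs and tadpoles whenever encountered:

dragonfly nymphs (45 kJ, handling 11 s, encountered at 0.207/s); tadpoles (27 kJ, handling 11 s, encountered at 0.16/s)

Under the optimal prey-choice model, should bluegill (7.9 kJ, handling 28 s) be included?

On dragonfly nymphs and tadpoles alone, R = ΣλE/(1+Σλh) = 13.63/5.037 = 2.707 kJ/s.
Profitability of bluegill: 7.9/28 = 0.2821 kJ/s.
0.2821 < 2.707, so adding bluegill would lower the average — exclude it.

No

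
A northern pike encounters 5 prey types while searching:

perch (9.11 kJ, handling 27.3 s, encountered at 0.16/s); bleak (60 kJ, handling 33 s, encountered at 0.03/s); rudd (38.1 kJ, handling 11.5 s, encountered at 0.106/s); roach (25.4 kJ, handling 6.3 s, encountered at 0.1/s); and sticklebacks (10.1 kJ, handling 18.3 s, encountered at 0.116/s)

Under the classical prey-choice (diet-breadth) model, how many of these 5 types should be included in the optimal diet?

2

Profitabilities (E/h, kJ/s): roach 4.03, rudd 3.31, bleak 1.82, sticklebacks 0.552, perch 0.334. Add prey in this order while the next type's profitability exceeds the intake rate on those already taken.
Rate on top 1: 1.558. rudd: 3.31 > 1.558 → include.
Rate on top 2: 2.309. bleak: 1.82 < 2.309 → exclude; stop.
Optimal diet: roach, rudd — 2 of 5 types.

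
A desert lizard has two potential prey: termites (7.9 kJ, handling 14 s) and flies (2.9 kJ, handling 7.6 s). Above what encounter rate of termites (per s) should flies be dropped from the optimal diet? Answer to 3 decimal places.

0.149 per s

Drop flies once their profitability E₂/h₂ falls below the rate achievable on termites alone: E₂/h₂ = λE₁/(1 + λh₁).
Solve for λ: λE₁h₂ = E₂(1 + λh₁) → λ(E₁h₂ − E₂h₁) = E₂ → λ = E₂/(E₁h₂ − E₂h₁).
λ = 2.9/(7.9×7.6 − 2.9×14) = 2.9/19.44 = 0.1492 per s.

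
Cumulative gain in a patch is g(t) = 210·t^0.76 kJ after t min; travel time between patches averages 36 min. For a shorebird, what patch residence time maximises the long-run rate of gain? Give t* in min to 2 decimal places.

Optimal t* satisfies g'(t*) = g(t*)/(T + t*).
g'(t) = 0.76·210·t^-0.24. Setting 0.76·210·t^-0.24 = 210·t^0.76/(36+t) gives 0.76(36+t) = t, so 0.24·t = 0.76×36.
t* = 0.76×36/0.24 = 114 min.

114.00 min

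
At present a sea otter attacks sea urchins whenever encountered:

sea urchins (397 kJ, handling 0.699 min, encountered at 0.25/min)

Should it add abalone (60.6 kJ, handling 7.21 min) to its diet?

No

Intake rate on the current diet: R = (0.25×397) / (1 + 0.25×0.699) = 99.25/1.175 = 84.49 kJ/min.
abalone: E/h = 60.6/7.21 = 8.405 kJ/min.
8.405 < 84.49, so adding abalone would lower the average — exclude it.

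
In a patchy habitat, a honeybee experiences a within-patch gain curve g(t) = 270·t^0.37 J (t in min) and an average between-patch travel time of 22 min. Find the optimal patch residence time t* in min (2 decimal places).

12.92 min

Optimal t* satisfies g'(t*) = g(t*)/(T + t*).
g'(t) = 0.37·270·t^-0.63. Setting 0.37·270·t^-0.63 = 270·t^0.37/(22+t) gives 0.37(22+t) = t, so 0.63·t = 0.37×22.
t* = 0.37×22/0.63 = 12.92 min.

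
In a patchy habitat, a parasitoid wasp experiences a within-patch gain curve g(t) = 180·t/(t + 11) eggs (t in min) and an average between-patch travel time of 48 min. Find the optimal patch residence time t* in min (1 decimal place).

Maximise g(t)/(T+t): set derivative to zero → g'(t)(T+t) = g(t).
g'(t) = 180·11/(t + 11)². Setting 180·11/(t+11)² = 180t/[(t+11)(48+t)] gives 11(48+t) = t(t+11), so t² = 11×48 = 528.
t* = √528 = 22.98 min.

23.0 min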